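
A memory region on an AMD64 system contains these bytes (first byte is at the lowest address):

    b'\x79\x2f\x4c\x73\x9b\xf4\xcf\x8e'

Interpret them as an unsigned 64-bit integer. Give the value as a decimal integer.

10290712622056353657

Little-endian stores the least-significant byte at the lowest address.
Reassemble most-significant byte first: 8E CF F4 9B 73 4C 2F 79 → 0x8ECFF49B734C2F79.
0x8ECFF49B734C2F79 = 10290712622056353657.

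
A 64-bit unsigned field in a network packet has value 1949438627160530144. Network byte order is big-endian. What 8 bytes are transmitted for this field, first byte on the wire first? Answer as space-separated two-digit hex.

1B 0D CC 1A 53 54 1C E0

1949438627160530144 in hexadecimal, padded to 64 bits, is 0x1B0DCC1A53541CE0.
Split into bytes (most-significant first): 1B 0D CC 1A 53 54 1C E0.
Big-endian stores the most-significant byte at the lowest address.
So the memory order matches the most-significant-first order: 1B 0D CC 1A 53 54 1C E0.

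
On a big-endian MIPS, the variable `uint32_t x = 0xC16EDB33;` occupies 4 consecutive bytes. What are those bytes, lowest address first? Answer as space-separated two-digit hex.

Split into bytes (most-significant first): C1 6E DB 33.
Big-endian: lowest address holds the most-significant byte.
So the memory order matches the most-significant-first order: C1 6E DB 33.

C1 6E DB 33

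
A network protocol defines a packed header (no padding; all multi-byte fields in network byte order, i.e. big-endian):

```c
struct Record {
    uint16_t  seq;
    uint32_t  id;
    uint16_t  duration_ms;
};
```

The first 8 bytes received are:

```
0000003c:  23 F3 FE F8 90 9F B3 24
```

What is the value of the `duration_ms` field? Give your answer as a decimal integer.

`duration_ms` follows `seq` (2 B), `id` (4 B), so it starts at offset 2 + 4 = 6 and occupies 2 bytes.
Bytes at offsets 6..7: B3 24.
In big-endian order the high byte comes first in memory.
The bytes are already most-significant first: 0xB324.
0xB324 = 45860.

45860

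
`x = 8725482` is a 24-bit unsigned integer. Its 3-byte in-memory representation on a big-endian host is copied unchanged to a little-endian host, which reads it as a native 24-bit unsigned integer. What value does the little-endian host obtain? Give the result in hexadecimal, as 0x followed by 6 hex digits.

8725482 in 24-bit hexadecimal is 0x8523EA.
Stored big-endian, the bytes at ascending addresses are 85 23 EA.
Read back as little-endian, the first byte is least significant, giving 0xEA2385.

0xEA2385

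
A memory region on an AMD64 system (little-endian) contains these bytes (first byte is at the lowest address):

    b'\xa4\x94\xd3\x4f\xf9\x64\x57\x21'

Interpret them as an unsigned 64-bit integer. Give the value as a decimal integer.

Little-endian: lowest address holds the least-significant byte.
Reassemble most-significant byte first: 21 57 64 F9 4F D3 94 A4 → 0x215764F94FD394A4.
0x215764F94FD394A4 = 2402499948174349476.

2402499948174349476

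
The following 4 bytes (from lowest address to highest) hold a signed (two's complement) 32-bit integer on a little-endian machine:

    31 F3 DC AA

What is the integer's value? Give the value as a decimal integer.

-1428360399

Little-endian: lowest address holds the least-significant byte.
Reassemble most-significant byte first: AA DC F3 31 → 0xAADCF331.
Top bit is set, so as a signed 32-bit value this is 0xAADCF331 − 2^32 = -1428360399.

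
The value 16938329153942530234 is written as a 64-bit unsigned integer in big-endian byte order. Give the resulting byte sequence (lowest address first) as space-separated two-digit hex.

EB 11 08 9F 55 63 28 BA

16938329153942530234 in hexadecimal, padded to 64 bits, is 0xEB11089F556328BA.
Split into bytes (most-significant first): EB 11 08 9F 55 63 28 BA.
Big-endian: lowest address holds the most-significant byte.
So the memory order matches the most-significant-first order: EB 11 08 9F 55 63 28 BA.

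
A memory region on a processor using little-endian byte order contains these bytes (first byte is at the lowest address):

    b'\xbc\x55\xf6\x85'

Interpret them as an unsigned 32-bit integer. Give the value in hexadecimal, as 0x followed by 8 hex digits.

0x85F655BC

Little-endian stores the least-significant byte at the lowest address.
Reassemble most-significant byte first: 85 F6 55 BC → 0x85F655BC.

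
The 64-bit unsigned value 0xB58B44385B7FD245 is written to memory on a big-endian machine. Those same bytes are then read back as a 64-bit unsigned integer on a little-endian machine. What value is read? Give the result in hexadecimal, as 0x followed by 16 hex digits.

Stored big-endian, the bytes at ascending addresses are B5 8B 44 38 5B 7F D2 45.
Read back as little-endian, the first byte is least significant, giving 0x45D27F5B38448BB5.

0x45D27F5B38448BB5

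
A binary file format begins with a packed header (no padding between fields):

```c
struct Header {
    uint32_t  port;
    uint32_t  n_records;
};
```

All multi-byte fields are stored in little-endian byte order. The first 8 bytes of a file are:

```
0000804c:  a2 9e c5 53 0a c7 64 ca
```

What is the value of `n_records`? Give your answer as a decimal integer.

`n_records` follows `port` (4 bytes), so it starts at byte offset 4 and occupies 4 bytes.
Bytes at offsets 4..7: 0A C7 64 CA.
Little-endian stores the least-significant byte at the lowest address.
Reassemble most-significant byte first: CA 64 C7 0A → 0xCA64C70A.
0xCA64C70A = 3395602186.

3395602186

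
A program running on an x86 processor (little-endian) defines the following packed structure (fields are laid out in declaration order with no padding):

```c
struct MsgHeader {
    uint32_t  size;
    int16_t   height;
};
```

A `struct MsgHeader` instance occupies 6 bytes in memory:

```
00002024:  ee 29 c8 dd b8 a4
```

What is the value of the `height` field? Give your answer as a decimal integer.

-23368

`height` follows `size` (4 bytes), so it starts at byte offset 4 and occupies 2 bytes.
Bytes at offsets 4..5: B8 A4.
Little-endian stores the least-significant byte at the lowest address.
Reassemble most-significant byte first: A4 B8 → 0xA4B8.
Top bit is set, so as a signed 16-bit value this is 0xA4B8 − 2^16 = -23368.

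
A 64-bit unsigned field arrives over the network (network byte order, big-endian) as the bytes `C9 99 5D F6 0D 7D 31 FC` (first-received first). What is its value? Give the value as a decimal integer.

14526745384429892092

Big-endian stores the most-significant byte at the lowest address.
The bytes are already most-significant first: 0xC9995DF60D7D31FC.
0xC9995DF60D7D31FC = 14526745384429892092.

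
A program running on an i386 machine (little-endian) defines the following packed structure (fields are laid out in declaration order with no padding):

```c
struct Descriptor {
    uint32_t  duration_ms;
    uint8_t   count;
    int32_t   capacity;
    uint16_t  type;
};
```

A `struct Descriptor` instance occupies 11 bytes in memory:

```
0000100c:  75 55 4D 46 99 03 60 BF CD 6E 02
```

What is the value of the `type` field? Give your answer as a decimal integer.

`type` follows `duration_ms` (4 B), `count` (1 B), `capacity` (4 B), so it starts at offset 4 + 1 + 4 = 9 and occupies 2 bytes.
Bytes at offsets 9..10: 6E 02.
In little-endian order the low byte comes first in memory.
Reassemble most-significant byte first: 02 6E → 0x026E.
0x026E = 622.

622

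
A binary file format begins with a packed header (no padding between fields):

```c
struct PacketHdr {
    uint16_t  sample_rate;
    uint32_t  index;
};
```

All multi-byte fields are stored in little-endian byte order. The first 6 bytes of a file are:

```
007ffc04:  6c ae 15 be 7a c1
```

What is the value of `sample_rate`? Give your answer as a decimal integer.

44652

`sample_rate` is the first field, at byte offset 0, occupying 2 bytes.
Bytes at offsets 0..1: 6C AE.
Little-endian stores the least-significant byte at the lowest address.
Reassemble most-significant byte first: AE 6C → 0xAE6C.
0xAE6C = 44652.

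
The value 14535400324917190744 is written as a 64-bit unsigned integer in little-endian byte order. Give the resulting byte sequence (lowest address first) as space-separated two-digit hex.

58 60 C9 6A 95 1D B8 C9

14535400324917190744 in hexadecimal, padded to 64 bits, is 0xC9B81D956AC96058.
Split into bytes (most-significant first): C9 B8 1D 95 6A C9 60 58.
Little-endian: lowest address holds the least-significant byte.
So at ascending addresses the bytes are 58 60 C9 6A 95 1D B8 C9.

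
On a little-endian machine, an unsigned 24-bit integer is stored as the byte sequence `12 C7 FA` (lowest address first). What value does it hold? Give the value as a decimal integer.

Little-endian: lowest address holds the least-significant byte.
Reassemble most-significant byte first: FA C7 12 → 0xFAC712.
0xFAC712 = 16434962.

16434962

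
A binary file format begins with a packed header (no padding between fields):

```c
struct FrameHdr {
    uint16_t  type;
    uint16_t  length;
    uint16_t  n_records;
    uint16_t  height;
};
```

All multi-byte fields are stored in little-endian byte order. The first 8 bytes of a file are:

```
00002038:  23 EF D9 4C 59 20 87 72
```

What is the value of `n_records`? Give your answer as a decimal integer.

8281

`n_records` follows `type` (2 B), `length` (2 B), so it starts at offset 2 + 2 = 4 and occupies 2 bytes.
Bytes at offsets 4..5: 59 20.
Little-endian stores the least-significant byte at the lowest address.
Reassemble most-significant byte first: 20 59 → 0x2059.
0x2059 = 8281.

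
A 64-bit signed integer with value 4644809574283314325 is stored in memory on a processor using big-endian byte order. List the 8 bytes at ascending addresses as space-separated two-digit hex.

40 75 AD B2 D4 7D 84 95

4644809574283314325 in hexadecimal, padded to 64 bits, is 0x4075ADB2D47D8495.
Split into bytes (most-significant first): 40 75 AD B2 D4 7D 84 95.
Big-endian stores the most-significant byte at the lowest address.
So the memory order matches the most-significant-first order: 40 75 AD B2 D4 7D 84 95.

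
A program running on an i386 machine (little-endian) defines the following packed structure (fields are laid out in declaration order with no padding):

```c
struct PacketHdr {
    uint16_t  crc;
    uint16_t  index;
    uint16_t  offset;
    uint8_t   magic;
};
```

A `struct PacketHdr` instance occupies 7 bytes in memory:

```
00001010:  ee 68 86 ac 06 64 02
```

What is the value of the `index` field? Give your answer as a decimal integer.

`index` follows `crc` (2 bytes), so it starts at byte offset 2 and occupies 2 bytes.
Bytes at offsets 2..3: 86 AC.
Little-endian: lowest address holds the least-significant byte.
Reassemble most-significant byte first: AC 86 → 0xAC86.
0xAC86 = 44166.

44166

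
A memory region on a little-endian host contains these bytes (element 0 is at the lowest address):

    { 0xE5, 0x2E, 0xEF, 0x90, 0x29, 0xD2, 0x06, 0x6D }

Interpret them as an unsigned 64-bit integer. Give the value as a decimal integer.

In little-endian order the low byte comes first in memory.
Reassemble most-significant byte first: 6D 06 D2 29 90 EF 2E E5 → 0x6D06D22990EF2EE5.
0x6D06D22990EF2EE5 = 7856197675961495269.

7856197675961495269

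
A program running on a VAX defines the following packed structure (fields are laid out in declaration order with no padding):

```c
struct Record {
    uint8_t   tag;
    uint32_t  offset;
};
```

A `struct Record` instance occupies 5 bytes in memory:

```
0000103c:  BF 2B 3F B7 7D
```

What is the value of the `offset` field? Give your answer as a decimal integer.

`offset` follows `tag` (1 byte), so it starts at byte offset 1 and occupies 4 bytes.
Bytes at offsets 1..4: 2B 3F B7 7D.
Little-endian stores the least-significant byte at the lowest address.
Reassemble most-significant byte first: 7D B7 3F 2B → 0x7DB73F2B.
0x7DB73F2B = 2109161259.

2109161259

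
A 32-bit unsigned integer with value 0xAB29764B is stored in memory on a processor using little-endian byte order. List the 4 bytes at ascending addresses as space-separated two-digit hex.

Split into bytes (most-significant first): AB 29 76 4B.
Little-endian stores the least-significant byte at the lowest address.
So at ascending addresses the bytes are 4B 76 29 AB.

4B 76 29 AB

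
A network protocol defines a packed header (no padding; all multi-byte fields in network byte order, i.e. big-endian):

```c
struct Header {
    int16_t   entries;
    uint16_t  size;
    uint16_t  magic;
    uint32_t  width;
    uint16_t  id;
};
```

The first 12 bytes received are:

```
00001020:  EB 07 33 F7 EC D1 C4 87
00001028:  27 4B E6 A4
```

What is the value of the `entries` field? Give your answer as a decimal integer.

`entries` is the first field, at byte offset 0, occupying 2 bytes.
Bytes at offsets 0..1: EB 07.
Big-endian: lowest address holds the most-significant byte.
The bytes are already most-significant first: 0xEB07.
Top bit is set, so as a signed 16-bit value this is 0xEB07 − 2^16 = -5369.

-5369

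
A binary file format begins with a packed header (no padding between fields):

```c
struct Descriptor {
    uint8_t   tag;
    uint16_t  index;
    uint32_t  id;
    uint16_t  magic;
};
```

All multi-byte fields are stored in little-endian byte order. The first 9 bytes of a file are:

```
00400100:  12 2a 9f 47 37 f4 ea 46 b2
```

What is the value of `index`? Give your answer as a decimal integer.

40746

`index` follows `tag` (1 byte), so it starts at byte offset 1 and occupies 2 bytes.
Bytes at offsets 1..2: 2A 9F.
Little-endian stores the least-significant byte at the lowest address.
Reassemble most-significant byte first: 9F 2A → 0x9F2A.
0x9F2A = 40746.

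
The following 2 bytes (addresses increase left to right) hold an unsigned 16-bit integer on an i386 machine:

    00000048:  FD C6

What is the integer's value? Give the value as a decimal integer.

Little-endian stores the least-significant byte at the lowest address.
Reassemble most-significant byte first: C6 FD → 0xC6FD.
0xC6FD = 50941.

50941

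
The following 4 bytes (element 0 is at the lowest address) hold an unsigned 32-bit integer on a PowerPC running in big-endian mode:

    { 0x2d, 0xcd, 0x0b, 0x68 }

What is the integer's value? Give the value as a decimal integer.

768412520

Big-endian stores the most-significant byte at the lowest address.
The bytes are already most-significant first: 0x2DCD0B68.
0x2DCD0B68 = 768412520.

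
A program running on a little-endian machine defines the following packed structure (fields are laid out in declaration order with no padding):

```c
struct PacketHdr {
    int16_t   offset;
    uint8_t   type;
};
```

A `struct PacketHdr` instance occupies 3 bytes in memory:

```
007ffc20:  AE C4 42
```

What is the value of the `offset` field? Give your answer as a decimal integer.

-15186

`offset` is the first field, at byte offset 0, occupying 2 bytes.
Bytes at offsets 0..1: AE C4.
Little-endian stores the least-significant byte at the lowest address.
Reassemble most-significant byte first: C4 AE → 0xC4AE.
Top bit is set, so as a signed 16-bit value this is 0xC4AE − 2^16 = -15186.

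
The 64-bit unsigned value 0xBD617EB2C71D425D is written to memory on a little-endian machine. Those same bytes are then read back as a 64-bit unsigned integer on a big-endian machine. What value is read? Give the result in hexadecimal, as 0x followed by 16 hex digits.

0x5D421DC7B27E61BD

Stored little-endian, the bytes at ascending addresses are 5D 42 1D C7 B2 7E 61 BD.
Read back as big-endian, the last byte is least significant, giving 0x5D421DC7B27E61BD.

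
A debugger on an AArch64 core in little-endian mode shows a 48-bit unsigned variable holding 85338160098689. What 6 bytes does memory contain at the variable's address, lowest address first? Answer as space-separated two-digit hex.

85338160098689 in hexadecimal, padded to 48 bits, is 0x4D9D56B7ED81.
Split into bytes (most-significant first): 4D 9D 56 B7 ED 81.
In little-endian order the low byte comes first in memory.
So at ascending addresses the bytes are 81 ED B7 56 9D 4D.

81 ED B7 56 9D 4D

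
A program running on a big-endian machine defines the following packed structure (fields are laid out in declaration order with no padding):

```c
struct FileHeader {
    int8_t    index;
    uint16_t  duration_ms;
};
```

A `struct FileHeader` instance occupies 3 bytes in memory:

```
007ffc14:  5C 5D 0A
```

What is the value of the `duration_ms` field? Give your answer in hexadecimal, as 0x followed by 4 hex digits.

0x5D0A

`duration_ms` follows `index` (1 byte), so it starts at byte offset 1 and occupies 2 bytes.
Bytes at offsets 1..2: 5D 0A.
Big-endian stores the most-significant byte at the lowest address.
The bytes are already most-significant first: 0x5D0A.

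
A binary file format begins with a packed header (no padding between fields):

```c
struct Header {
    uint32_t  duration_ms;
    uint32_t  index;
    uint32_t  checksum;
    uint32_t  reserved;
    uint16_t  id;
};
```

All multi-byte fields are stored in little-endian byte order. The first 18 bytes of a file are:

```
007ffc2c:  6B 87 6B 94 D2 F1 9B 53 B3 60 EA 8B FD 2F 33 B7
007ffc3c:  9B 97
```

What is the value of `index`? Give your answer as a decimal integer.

`index` follows `duration_ms` (4 bytes), so it starts at byte offset 4 and occupies 4 bytes.
Bytes at offsets 4..7: D2 F1 9B 53.
In little-endian order the low byte comes first in memory.
Reassemble most-significant byte first: 53 9B F1 D2 → 0x539BF1D2.
0x539BF1D2 = 1402728914.

1402728914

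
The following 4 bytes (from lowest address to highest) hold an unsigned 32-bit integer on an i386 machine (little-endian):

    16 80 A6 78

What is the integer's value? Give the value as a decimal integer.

Little-endian: lowest address holds the least-significant byte.
Reassemble most-significant byte first: 78 A6 80 16 → 0x78A68016.
0x78A68016 = 2024177686.

2024177686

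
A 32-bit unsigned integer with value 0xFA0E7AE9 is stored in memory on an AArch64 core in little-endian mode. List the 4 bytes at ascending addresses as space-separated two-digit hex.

Split into bytes (most-significant first): FA 0E 7A E9.
In little-endian order the low byte comes first in memory.
So at ascending addresses the bytes are E9 7A 0E FA.

E9 7A 0E FA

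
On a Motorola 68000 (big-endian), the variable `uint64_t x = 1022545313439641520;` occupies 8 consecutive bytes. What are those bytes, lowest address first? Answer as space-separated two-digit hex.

0E 30 CF 8B 7E 4F 6F B0

1022545313439641520 in hexadecimal, padded to 64 bits, is 0x0E30CF8B7E4F6FB0.
Split into bytes (most-significant first): 0E 30 CF 8B 7E 4F 6F B0.
Big-endian: lowest address holds the most-significant byte.
So the memory order matches the most-significant-first order: 0E 30 CF 8B 7E 4F 6F B0.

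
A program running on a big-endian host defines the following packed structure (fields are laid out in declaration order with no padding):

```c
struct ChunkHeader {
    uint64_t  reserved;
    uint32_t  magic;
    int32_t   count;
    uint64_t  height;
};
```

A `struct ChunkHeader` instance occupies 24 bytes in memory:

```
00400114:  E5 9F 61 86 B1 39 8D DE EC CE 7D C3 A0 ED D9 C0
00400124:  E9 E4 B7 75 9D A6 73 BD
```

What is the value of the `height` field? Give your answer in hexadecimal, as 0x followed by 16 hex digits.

0xE9E4B7759DA673BD

`height` follows `reserved` (8 B), `magic` (4 B), `count` (4 B), so it starts at offset 8 + 4 + 4 = 16 and occupies 8 bytes.
Bytes at offsets 16..23: E9 E4 B7 75 9D A6 73 BD.
Big-endian stores the most-significant byte at the lowest address.
The bytes are already most-significant first: 0xE9E4B7759DA673BD.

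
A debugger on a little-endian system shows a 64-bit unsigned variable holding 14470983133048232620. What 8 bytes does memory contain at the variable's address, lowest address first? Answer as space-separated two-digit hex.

AC 5A 02 2C 7D 42 D3 C8

14470983133048232620 in hexadecimal, padded to 64 bits, is 0xC8D3427D2C025AAC.
Split into bytes (most-significant first): C8 D3 42 7D 2C 02 5A AC.
In little-endian order the low byte comes first in memory.
So at ascending addresses the bytes are AC 5A 02 2C 7D 42 D3 C8.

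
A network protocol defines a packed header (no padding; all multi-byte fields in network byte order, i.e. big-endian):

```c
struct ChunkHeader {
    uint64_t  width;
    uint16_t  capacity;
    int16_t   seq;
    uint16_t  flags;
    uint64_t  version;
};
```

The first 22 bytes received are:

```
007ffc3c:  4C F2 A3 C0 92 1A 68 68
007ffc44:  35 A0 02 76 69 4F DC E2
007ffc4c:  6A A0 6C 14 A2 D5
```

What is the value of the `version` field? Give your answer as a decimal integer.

`version` follows `width` (8 B), `capacity` (2 B), `seq` (2 B), `flags` (2 B), so it starts at offset 8 + 2 + 2 + 2 = 14 and occupies 8 bytes.
Bytes at offsets 14..21: DC E2 6A A0 6C 14 A2 D5.
Big-endian: lowest address holds the most-significant byte.
The bytes are already most-significant first: 0xDCE26AA06C14A2D5.
0xDCE26AA06C14A2D5 = 15916401270321357525.

15916401270321357525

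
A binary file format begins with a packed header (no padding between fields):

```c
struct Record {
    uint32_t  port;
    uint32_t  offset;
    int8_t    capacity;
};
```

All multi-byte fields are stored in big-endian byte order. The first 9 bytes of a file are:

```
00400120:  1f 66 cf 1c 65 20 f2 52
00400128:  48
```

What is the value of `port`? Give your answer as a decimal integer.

`port` is the first field, at byte offset 0, occupying 4 bytes.
Bytes at offsets 0..3: 1F 66 CF 1C.
Big-endian: lowest address holds the most-significant byte.
The bytes are already most-significant first: 0x1F66CF1C.
0x1F66CF1C = 526831388.

526831388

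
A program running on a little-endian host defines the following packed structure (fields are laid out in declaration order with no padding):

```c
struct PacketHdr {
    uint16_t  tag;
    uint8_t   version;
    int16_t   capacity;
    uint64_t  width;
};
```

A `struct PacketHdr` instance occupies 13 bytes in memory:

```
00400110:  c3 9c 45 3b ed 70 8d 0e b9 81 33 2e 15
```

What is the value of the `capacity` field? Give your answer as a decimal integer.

-4805

`capacity` follows `tag` (2 B), `version` (1 B), so it starts at offset 2 + 1 = 3 and occupies 2 bytes.
Bytes at offsets 3..4: 3B ED.
In little-endian order the low byte comes first in memory.
Reassemble most-significant byte first: ED 3B → 0xED3B.
Top bit is set, so as a signed 16-bit value this is 0xED3B − 2^16 = -4805.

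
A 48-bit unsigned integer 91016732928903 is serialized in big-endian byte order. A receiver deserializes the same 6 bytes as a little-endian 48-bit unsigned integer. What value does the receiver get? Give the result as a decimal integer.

149443529459538

91016732928903 in 48-bit hexadecimal is 0x52C77C08EB87.
Stored big-endian, the bytes at ascending addresses are 52 C7 7C 08 EB 87.
Read back as little-endian, the first byte is least significant, giving 0x87EB087CC752.
0x87EB087CC752 = 149443529459538.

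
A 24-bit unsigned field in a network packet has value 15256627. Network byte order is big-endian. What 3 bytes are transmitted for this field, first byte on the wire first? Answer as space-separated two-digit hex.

15256627 in hexadecimal, padded to 24 bits, is 0xE8CC33.
Split into bytes (most-significant first): E8 CC 33.
In big-endian order the high byte comes first in memory.
So the memory order matches the most-significant-first order: E8 CC 33.

E8 CC 33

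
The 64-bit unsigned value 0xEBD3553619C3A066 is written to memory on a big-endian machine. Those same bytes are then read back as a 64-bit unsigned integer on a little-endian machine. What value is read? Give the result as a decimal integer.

Stored big-endian, the bytes at ascending addresses are EB D3 55 36 19 C3 A0 66.
Read back as little-endian, the first byte is least significant, giving 0x66A0C3193655D3EB.
0x66A0C3193655D3EB = 7395125101195547627.

7395125101195547627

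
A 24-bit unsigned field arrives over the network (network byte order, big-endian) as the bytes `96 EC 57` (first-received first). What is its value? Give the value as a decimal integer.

9890903

Big-endian stores the most-significant byte at the lowest address.
The bytes are already most-significant first: 0x96EC57.
0x96EC57 = 9890903.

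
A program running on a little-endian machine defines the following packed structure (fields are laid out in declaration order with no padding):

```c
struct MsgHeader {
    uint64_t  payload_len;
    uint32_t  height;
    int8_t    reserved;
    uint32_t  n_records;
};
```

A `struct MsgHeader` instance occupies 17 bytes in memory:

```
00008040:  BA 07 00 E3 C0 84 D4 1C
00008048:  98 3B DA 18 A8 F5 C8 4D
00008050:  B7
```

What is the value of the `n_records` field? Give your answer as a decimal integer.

3075328245

`n_records` follows `payload_len` (8 B), `height` (4 B), `reserved` (1 B), so it starts at offset 8 + 4 + 1 = 13 and occupies 4 bytes.
Bytes at offsets 13..16: F5 C8 4D B7.
In little-endian order the low byte comes first in memory.
Reassemble most-significant byte first: B7 4D C8 F5 → 0xB74DC8F5.
0xB74DC8F5 = 3075328245.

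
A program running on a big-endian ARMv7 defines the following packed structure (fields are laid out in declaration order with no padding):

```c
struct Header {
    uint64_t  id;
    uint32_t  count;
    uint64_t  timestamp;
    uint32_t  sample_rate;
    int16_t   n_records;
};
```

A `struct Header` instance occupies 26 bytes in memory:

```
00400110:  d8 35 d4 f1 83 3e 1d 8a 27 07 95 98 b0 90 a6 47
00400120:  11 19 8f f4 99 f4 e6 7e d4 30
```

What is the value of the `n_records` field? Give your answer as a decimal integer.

-11216

`n_records` follows `id` (8 B), `count` (4 B), `timestamp` (8 B), `sample_rate` (4 B), so it starts at offset 8 + 4 + 8 + 4 = 24 and occupies 2 bytes.
Bytes at offsets 24..25: D4 30.
Big-endian stores the most-significant byte at the lowest address.
The bytes are already most-significant first: 0xD430.
Top bit is set, so as a signed 16-bit value this is 0xD430 − 2^16 = -11216.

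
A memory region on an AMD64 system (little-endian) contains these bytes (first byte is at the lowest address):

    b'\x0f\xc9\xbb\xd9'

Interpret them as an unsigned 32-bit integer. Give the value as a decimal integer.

Little-endian: lowest address holds the least-significant byte.
Reassemble most-significant byte first: D9 BB C9 0F → 0xD9BBC90F.
0xD9BBC90F = 3652962575.

3652962575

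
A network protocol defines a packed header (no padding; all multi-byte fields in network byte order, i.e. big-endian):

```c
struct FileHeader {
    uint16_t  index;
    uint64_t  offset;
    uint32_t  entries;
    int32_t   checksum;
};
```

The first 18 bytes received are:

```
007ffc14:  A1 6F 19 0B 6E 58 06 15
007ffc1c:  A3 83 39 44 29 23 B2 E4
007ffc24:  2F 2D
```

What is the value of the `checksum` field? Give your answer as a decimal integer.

`checksum` follows `index` (2 B), `offset` (8 B), `entries` (4 B), so it starts at offset 2 + 8 + 4 = 14 and occupies 4 bytes.
Bytes at offsets 14..17: B2 E4 2F 2D.
Big-endian: lowest address holds the most-significant byte.
The bytes are already most-significant first: 0xB2E42F2D.
Top bit is set, so as a signed 32-bit value this is 0xB2E42F2D − 2^32 = -1293668563.

-1293668563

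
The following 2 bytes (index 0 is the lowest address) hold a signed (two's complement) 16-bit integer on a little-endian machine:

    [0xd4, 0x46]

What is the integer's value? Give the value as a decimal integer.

Little-endian stores the least-significant byte at the lowest address.
Reassemble most-significant byte first: 46 D4 → 0x46D4.
0x46D4 = 18132.

18132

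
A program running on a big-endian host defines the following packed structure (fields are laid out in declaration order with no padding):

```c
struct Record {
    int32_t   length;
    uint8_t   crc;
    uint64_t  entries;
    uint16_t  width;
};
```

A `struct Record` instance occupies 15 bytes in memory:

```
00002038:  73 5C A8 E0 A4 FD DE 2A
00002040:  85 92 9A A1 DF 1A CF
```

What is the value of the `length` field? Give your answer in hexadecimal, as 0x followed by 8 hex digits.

0x735CA8E0

`length` is the first field, at byte offset 0, occupying 4 bytes.
Bytes at offsets 0..3: 73 5C A8 E0.
Big-endian: lowest address holds the most-significant byte.
The bytes are already most-significant first: 0x735CA8E0.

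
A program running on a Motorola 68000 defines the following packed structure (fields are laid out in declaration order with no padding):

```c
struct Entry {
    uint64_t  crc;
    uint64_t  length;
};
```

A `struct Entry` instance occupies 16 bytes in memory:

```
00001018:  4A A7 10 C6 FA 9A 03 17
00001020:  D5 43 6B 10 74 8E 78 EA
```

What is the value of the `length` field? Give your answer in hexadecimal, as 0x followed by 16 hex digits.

`length` follows `crc` (8 bytes), so it starts at byte offset 8 and occupies 8 bytes.
Bytes at offsets 8..15: D5 43 6B 10 74 8E 78 EA.
Big-endian stores the most-significant byte at the lowest address.
The bytes are already most-significant first: 0xD5436B10748E78EA.

0xD5436B10748E78EA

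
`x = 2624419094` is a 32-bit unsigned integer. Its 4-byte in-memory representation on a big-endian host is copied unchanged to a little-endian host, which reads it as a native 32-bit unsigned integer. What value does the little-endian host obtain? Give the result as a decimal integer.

376794524

2624419094 in 32-bit hexadecimal is 0x9C6D7516.
Stored big-endian, the bytes at ascending addresses are 9C 6D 75 16.
Read back as little-endian, the first byte is least significant, giving 0x16756D9C.
0x16756D9C = 376794524.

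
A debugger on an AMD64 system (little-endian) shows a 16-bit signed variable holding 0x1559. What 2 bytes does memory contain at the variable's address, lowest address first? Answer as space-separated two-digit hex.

Split into bytes (most-significant first): 15 59.
In little-endian order the low byte comes first in memory.
So at ascending addresses the bytes are 59 15.

59 15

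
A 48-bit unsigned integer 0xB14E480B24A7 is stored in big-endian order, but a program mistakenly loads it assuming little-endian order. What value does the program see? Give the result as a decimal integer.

183773249949361

Stored big-endian, the bytes at ascending addresses are B1 4E 48 0B 24 A7.
Read back as little-endian, the first byte is least significant, giving 0xA7240B484EB1.
0xA7240B484EB1 = 183773249949361.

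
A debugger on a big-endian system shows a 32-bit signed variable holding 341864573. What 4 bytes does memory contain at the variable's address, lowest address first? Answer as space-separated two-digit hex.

341864573 in hexadecimal, padded to 32 bits, is 0x1460707D.
Split into bytes (most-significant first): 14 60 70 7D.
In big-endian order the high byte comes first in memory.
So the memory order matches the most-significant-first order: 14 60 70 7D.

14 60 70 7D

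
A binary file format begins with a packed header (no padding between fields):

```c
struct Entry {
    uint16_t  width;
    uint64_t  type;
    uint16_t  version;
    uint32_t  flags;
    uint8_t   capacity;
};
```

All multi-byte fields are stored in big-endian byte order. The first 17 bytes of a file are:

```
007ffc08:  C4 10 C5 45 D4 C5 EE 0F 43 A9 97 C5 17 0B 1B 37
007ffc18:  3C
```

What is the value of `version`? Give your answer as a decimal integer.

38853

`version` follows `width` (2 B), `type` (8 B), so it starts at offset 2 + 8 = 10 and occupies 2 bytes.
Bytes at offsets 10..11: 97 C5.
Big-endian stores the most-significant byte at the lowest address.
The bytes are already most-significant first: 0x97C5.
0x97C5 = 38853.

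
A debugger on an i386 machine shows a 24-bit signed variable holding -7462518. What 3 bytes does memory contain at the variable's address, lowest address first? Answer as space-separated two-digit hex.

8A 21 8E

Two's complement of -7462518 in 24 bits: 7462518 = 0x71DE76; invert → 0x8E2189; add 1 → 0x8E218A.
Split into bytes (most-significant first): 8E 21 8A.
Little-endian: lowest address holds the least-significant byte.
So at ascending addresses the bytes are 8A 21 8E.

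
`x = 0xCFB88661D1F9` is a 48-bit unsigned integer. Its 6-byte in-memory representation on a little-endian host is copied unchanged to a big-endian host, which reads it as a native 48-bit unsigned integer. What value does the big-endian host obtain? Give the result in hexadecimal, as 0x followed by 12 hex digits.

0xF9D16186B8CF

Stored little-endian, the bytes at ascending addresses are F9 D1 61 86 B8 CF.
Read back as big-endian, the last byte is least significant, giving 0xF9D16186B8CF.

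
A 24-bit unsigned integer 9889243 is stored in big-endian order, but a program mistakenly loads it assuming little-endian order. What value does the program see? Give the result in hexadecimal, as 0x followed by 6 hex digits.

9889243 in 24-bit hexadecimal is 0x96E5DB.
Stored big-endian, the bytes at ascending addresses are 96 E5 DB.
Read back as little-endian, the first byte is least significant, giving 0xDBE596.

0xDBE596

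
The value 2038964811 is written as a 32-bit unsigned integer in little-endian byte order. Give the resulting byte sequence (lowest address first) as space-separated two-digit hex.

4B 22 88 79

2038964811 in hexadecimal, padded to 32 bits, is 0x7988224B.
Split into bytes (most-significant first): 79 88 22 4B.
Little-endian: lowest address holds the least-significant byte.
So at ascending addresses the bytes are 4B 22 88 79.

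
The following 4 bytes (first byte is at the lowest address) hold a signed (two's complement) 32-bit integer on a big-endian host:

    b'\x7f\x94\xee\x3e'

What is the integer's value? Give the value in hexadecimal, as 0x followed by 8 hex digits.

In big-endian order the high byte comes first in memory.
The bytes are already most-significant first: 0x7F94EE3E.

0x7F94EE3E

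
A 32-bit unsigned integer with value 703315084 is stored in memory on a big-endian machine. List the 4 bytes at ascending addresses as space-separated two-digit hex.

703315084 in hexadecimal, padded to 32 bits, is 0x29EBBC8C.
Split into bytes (most-significant first): 29 EB BC 8C.
In big-endian order the high byte comes first in memory.
So the memory order matches the most-significant-first order: 29 EB BC 8C.

29 EB BC 8C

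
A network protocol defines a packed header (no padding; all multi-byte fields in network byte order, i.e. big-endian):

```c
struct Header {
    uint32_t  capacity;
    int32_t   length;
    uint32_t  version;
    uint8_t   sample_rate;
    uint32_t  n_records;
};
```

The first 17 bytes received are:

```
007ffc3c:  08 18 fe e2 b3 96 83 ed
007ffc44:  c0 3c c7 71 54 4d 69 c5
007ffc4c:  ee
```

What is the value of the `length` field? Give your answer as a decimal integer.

-1281981459

`length` follows `capacity` (4 bytes), so it starts at byte offset 4 and occupies 4 bytes.
Bytes at offsets 4..7: B3 96 83 ED.
Big-endian: lowest address holds the most-significant byte.
The bytes are already most-significant first: 0xB39683ED.
Top bit is set, so as a signed 32-bit value this is 0xB39683ED − 2^32 = -1281981459.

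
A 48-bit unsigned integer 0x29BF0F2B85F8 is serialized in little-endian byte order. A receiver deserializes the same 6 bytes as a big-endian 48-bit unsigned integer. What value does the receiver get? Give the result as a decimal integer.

Stored little-endian, the bytes at ascending addresses are F8 85 2B 0F BF 29.
Read back as big-endian, the last byte is least significant, giving 0xF8852B0FBF29.
0xF8852B0FBF29 = 273250836791081.

273250836791081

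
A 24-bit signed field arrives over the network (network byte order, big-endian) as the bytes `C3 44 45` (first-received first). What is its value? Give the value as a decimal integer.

Big-endian stores the most-significant byte at the lowest address.
The bytes are already most-significant first: 0xC34445.
Top bit is set, so as a signed 24-bit value this is 0xC34445 − 2^24 = -3980219.

-3980219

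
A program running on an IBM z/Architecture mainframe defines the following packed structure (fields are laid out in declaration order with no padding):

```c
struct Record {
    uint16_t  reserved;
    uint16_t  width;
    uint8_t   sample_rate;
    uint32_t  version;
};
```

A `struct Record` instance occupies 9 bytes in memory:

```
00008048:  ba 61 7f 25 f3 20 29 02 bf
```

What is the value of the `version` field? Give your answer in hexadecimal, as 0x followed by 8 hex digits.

`version` follows `reserved` (2 B), `width` (2 B), `sample_rate` (1 B), so it starts at offset 2 + 2 + 1 = 5 and occupies 4 bytes.
Bytes at offsets 5..8: 20 29 02 BF.
Big-endian stores the most-significant byte at the lowest address.
The bytes are already most-significant first: 0x202902BF.

0x202902BF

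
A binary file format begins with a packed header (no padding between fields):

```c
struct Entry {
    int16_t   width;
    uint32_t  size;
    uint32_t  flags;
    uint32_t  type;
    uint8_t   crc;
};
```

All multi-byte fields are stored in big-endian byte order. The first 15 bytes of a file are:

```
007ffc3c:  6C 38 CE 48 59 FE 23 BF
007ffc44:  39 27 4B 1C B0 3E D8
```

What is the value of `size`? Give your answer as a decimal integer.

`size` follows `width` (2 bytes), so it starts at byte offset 2 and occupies 4 bytes.
Bytes at offsets 2..5: CE 48 59 FE.
In big-endian order the high byte comes first in memory.
The bytes are already most-significant first: 0xCE4859FE.
0xCE4859FE = 3460848126.

3460848126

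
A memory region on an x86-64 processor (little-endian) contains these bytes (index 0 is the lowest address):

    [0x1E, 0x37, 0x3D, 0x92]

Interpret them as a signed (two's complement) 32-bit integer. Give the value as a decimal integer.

-1841481954

Little-endian stores the least-significant byte at the lowest address.
Reassemble most-significant byte first: 92 3D 37 1E → 0x923D371E.
Top bit is set, so as a signed 32-bit value this is 0x923D371E − 2^32 = -1841481954.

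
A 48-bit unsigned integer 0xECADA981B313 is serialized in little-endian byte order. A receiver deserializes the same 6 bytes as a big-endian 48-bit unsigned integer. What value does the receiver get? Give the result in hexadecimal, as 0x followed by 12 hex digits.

Stored little-endian, the bytes at ascending addresses are 13 B3 81 A9 AD EC.
Read back as big-endian, the last byte is least significant, giving 0x13B381A9ADEC.

0x13B381A9ADEC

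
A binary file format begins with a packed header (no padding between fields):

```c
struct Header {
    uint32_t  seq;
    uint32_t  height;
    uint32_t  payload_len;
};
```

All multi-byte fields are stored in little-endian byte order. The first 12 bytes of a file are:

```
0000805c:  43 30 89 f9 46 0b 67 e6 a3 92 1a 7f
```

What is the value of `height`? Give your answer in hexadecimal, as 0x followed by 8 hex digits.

0xE6670B46

`height` follows `seq` (4 bytes), so it starts at byte offset 4 and occupies 4 bytes.
Bytes at offsets 4..7: 46 0B 67 E6.
Little-endian: lowest address holds the least-significant byte.
Reassemble most-significant byte first: E6 67 0B 46 → 0xE6670B46.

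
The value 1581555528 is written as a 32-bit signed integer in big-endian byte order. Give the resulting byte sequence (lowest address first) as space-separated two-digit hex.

1581555528 in hexadecimal, padded to 32 bits, is 0x5E449F48.
Split into bytes (most-significant first): 5E 44 9F 48.
In big-endian order the high byte comes first in memory.
So the memory order matches the most-significant-first order: 5E 44 9F 48.

5E 44 9F 48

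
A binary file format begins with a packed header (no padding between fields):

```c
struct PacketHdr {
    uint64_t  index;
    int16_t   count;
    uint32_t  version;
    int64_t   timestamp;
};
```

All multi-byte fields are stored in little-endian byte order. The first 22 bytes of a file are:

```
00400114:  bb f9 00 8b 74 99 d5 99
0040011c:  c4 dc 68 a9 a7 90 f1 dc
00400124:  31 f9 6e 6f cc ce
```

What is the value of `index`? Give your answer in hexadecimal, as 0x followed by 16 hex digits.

0x99D599748B00F9BB

`index` is the first field, at byte offset 0, occupying 8 bytes.
Bytes at offsets 0..7: BB F9 00 8B 74 99 D5 99.
In little-endian order the low byte comes first in memory.
Reassemble most-significant byte first: 99 D5 99 74 8B 00 F9 BB → 0x99D599748B00F9BB.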